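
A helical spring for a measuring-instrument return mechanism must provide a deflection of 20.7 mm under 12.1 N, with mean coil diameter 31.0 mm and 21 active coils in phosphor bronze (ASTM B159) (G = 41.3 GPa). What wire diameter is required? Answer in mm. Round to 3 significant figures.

2.90 mm

Required rate k = F/δ = 12.1/20.7 = 0.58454 N/mm
d = (8D³N_a·k / G)^(1/4) = (8·31.0³·21·0.58454 / (41.3×10³))^0.25
  = (70.837)^0.25 = 2.9011 mm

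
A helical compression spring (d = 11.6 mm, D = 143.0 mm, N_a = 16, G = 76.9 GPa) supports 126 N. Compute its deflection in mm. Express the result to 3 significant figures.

33.9 mm

k = Gd⁴/(8D³N_a) = (76.9×10³)(11.6⁴)/(8·143.0³·16) = 3.72 N/mm
δ = F/k = 126 / 3.72 = 33.871 mm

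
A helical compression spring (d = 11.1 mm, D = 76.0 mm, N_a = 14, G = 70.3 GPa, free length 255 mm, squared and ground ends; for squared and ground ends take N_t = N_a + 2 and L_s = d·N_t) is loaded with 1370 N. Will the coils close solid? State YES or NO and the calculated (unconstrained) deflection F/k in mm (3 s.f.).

k = Gd⁴/(8D³N_a) = (70.3×10³)(11.1⁴)/(8·76.0³·14) = 21.706 N/mm
N_t = 16; L_s = 11.1·16 = 177.6 mm; δ_solid = L₀ − L_s = 255 − 177.6 = 77.4 mm
δ = F/k = 1370/21.706 = 63.115 mm
δ < δ_solid → spring does not go solid

NO, δ = 63.1 mm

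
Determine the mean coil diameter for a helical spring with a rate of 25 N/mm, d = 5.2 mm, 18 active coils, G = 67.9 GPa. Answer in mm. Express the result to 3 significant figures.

24.0 mm

D = (Gd⁴/(8N_a·k))^(1/3) = (67.9×10³·5.2⁴/(8·18·25))^(1/3)
  = (13790.5)^(1/3) = 23.9806 mm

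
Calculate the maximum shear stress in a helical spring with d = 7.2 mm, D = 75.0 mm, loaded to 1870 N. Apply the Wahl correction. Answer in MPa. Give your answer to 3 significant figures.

Spring index C = D/d = 75.0/7.2 = 10.4167
K_W = (4C−1)/(4C−4) + 0.615/C = 40.667/37.667 + 0.0590 = 1.1387
τ₀ = 8FD/(πd³) = 8·1870·75.0/(π·7.2³) = 1.122e+06/1172.6 = 956.85 MPa
τ_max = K·τ₀ = 1.1387 × 956.85 = 1089.6 MPa

1090 MPa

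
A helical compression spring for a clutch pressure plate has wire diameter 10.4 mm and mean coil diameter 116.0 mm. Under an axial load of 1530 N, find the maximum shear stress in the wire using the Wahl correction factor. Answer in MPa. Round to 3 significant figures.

Spring index C = D/d = 116.0/10.4 = 11.1538
K_W = (4C−1)/(4C−4) + 0.615/C = 43.615/40.615 + 0.0551 = 1.1290
τ₀ = 8FD/(πd³) = 8·1530·116.0/(π·10.4³) = 1.41984e+06/3533.9 = 401.78 MPa
τ_max = K·τ₀ = 1.1290 × 401.78 = 453.61 MPa

454 MPa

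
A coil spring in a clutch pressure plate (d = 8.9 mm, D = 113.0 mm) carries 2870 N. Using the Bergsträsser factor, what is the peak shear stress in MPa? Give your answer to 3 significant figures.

Spring index C = D/d = 113.0/8.9 = 12.6966
K_B = (4C+2)/(4C−3) = 52.787/47.787 = 1.1046
τ₀ = 8FD/(πd³) = 8·2870·113.0/(π·8.9³) = 2.59448e+06/2214.7 = 1171.5 MPa
τ_max = K·τ₀ = 1.1046 × 1171.5 = 1294 MPa

1290 MPa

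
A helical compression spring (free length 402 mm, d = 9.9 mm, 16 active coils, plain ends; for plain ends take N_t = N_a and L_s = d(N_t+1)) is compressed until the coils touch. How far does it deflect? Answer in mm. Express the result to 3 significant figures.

N_t = 16; L_s = 9.9·17 = 168.3 mm
δ_solid = L₀ − L_s = 402 − 168.3 = 233.7 mm

234 mm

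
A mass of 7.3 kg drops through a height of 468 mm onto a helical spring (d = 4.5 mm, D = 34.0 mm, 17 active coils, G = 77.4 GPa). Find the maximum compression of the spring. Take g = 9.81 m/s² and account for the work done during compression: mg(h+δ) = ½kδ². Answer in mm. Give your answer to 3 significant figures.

k = Gd⁴/(8D³N_a) = (77.4×10³)(4.5⁴)/(8·34.0³·17) = 5.9377 N/mm
W = mg = 7.3 × 9.81 = 71.613 N
½kδ² − Wδ − Wh = 0 → δ = (W + √(W² + 2kWh))/k
δ = (71.613 + √(5128.4 + 398000))/5.9377 = (71.613 + 634.92)/5.9377 = 118.99 mm

119 mm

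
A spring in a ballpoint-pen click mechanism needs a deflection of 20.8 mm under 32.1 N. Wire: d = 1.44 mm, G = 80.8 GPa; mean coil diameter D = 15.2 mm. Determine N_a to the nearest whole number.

Required rate k = F/δ = 32.1/20.8 = 1.5433 N/mm
N_a = Gd⁴/(8D³k) = (80.8×10³ × 1.44⁴)/(8 × 15.2³ × 1.5433)
    = 347425 / 43357.3 = 8.013 → 8 coils

8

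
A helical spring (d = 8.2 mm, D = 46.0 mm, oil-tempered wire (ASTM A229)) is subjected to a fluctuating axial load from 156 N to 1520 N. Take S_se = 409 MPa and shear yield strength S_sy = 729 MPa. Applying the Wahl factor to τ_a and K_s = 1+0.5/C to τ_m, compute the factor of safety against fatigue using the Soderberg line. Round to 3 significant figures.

1.40

C = D/d = 46.0/8.2 = 5.6098; K_W = (4C−1)/(4C−4)+0.615/C = 1.2723; K_s = 1+0.5/C = 1.0891
F_a = (F_max−F_min)/2 = 682 N; F_m = (F_max+F_min)/2 = 838 N
τ_a = K_W·8F_aD/(πd³) = 1.2723 × 144.89 = 184.35 MPa
τ_m = K_s·8F_mD/(πd³) = 1.0891 × 178.03 = 193.9 MPa
Soderberg: 1/n_f = τ_a/S_se + τ_m/S_sy = 184.35/409 + 193.9/729 = 0.45073 + 0.26598 = 0.71671
n_f = 1/0.71671 = 1.395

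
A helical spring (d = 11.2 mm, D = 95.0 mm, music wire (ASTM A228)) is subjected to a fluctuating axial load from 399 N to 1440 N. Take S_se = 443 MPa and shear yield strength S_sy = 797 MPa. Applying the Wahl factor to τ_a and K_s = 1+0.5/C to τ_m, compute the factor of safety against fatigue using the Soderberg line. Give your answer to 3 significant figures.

C = D/d = 95.0/11.2 = 8.4821; K_W = (4C−1)/(4C−4)+0.615/C = 1.1727; K_s = 1+0.5/C = 1.0589
F_a = (F_max−F_min)/2 = 520.5 N; F_m = (F_max+F_min)/2 = 919.5 N
τ_a = K_W·8F_aD/(πd³) = 1.1727 × 89.625 = 105.11 MPa
τ_m = K_s·8F_mD/(πd³) = 1.0589 × 158.33 = 167.66 MPa
Soderberg: 1/n_f = τ_a/S_se + τ_m/S_sy = 105.11/443 + 167.66/797 = 0.23726 + 0.21037 = 0.44763
n_f = 1/0.44763 = 2.234

2.23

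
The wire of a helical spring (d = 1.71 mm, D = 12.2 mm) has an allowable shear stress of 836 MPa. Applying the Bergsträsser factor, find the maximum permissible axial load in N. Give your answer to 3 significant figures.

C = D/d = 12.2/1.71 = 7.1345
K_B = (4C+2)/(4C−3) = 30.538/25.538 = 1.1958
τ_max = K·8FD/(πd³) → F_max = τ_allow·πd³/(8DK)
F_max = 836·π·1.71³/(8·12.2·1.1958) = 13132/116.71 = 112.52 N

113 N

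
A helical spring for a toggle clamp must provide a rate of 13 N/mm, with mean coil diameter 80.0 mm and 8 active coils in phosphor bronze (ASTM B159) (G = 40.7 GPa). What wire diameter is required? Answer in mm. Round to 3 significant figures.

10.1 mm

d = (8D³N_a·k / G)^(1/4) = (8·80.0³·8·13 / (40.7×10³))^0.25
  = (10466)^0.25 = 10.1146 mm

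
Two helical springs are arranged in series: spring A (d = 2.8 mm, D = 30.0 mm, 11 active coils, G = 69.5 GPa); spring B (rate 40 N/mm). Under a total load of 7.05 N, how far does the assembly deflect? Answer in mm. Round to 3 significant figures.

4.10 mm

k_A = Gd⁴/(8D³N_a) = (69.5×10³)(2.8⁴)/(8·30.0³·11) = 1.7979 N/mm
Series: 1/k_eq = 1/1.7979 + 1/40 = 0.5812; k_eq = 1.7206 N/mm
δ = F/k_eq = 7.05/1.7206 = 4.0974 mm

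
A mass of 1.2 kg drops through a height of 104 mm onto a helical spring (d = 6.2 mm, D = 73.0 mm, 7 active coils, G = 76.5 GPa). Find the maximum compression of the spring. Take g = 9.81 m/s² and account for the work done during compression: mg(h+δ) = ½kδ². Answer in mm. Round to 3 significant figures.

24.1 mm

k = Gd⁴/(8D³N_a) = (76.5×10³)(6.2⁴)/(8·73.0³·7) = 5.1889 N/mm
W = mg = 1.2 × 9.81 = 11.772 N
½kδ² − Wδ − Wh = 0 → δ = (W + √(W² + 2kWh))/k
δ = (11.772 + √(138.58 + 12705.3))/5.1889 = (11.772 + 113.33)/5.1889 = 24.11 mm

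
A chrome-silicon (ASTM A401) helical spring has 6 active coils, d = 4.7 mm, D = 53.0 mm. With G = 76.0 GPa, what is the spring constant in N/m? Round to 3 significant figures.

k = Gd⁴/(8D³N_a) = (76.0×10³ × 4.7⁴) / (8 × 53.0³ × 6)
  = 3.70856e+07 / 7.1461e+06 = 5.1896 N/mm = 5189.6 N/m

5190 N/m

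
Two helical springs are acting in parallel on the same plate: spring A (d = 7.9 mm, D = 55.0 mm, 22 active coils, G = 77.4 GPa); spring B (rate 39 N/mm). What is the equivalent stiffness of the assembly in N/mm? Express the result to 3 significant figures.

49.3 N/mm

k_A = Gd⁴/(8D³N_a) = (77.4×10³)(7.9⁴)/(8·55.0³·22) = 10.296 N/mm
Parallel: k_eq = 10.296 + 39 = 49.296 N/mm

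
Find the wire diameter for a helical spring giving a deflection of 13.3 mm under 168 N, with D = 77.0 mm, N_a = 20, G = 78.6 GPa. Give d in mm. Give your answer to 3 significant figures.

10.4 mm

Required rate k = F/δ = 168/13.3 = 12.632 N/mm
d = (8D³N_a·k / G)^(1/4) = (8·77.0³·20·12.632 / (78.6×10³))^0.25
  = (11739)^0.25 = 10.4089 mm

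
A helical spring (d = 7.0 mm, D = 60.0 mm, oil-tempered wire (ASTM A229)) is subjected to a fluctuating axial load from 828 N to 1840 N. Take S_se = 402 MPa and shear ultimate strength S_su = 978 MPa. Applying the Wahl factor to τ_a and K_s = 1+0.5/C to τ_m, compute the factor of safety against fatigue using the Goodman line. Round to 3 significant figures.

C = D/d = 60.0/7.0 = 8.5714; K_W = (4C−1)/(4C−4)+0.615/C = 1.1708; K_s = 1+0.5/C = 1.0583
F_a = (F_max−F_min)/2 = 506 N; F_m = (F_max+F_min)/2 = 1334 N
τ_a = K_W·8F_aD/(πd³) = 1.1708 × 225.4 = 263.9 MPa
τ_m = K_s·8F_mD/(πd³) = 1.0583 × 594.23 = 628.89 MPa
Goodman: 1/n_f = τ_a/S_se + τ_m/S_su = 263.9/402 + 628.89/978 = 0.65646 + 0.64304 = 1.2995
n_f = 1/1.2995 = 0.7695

0.770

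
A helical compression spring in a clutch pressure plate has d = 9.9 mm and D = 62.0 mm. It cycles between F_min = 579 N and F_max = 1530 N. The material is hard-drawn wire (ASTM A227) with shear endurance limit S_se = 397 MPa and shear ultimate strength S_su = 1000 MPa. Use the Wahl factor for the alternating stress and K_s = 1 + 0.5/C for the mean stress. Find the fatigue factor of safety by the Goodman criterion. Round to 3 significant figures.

C = D/d = 62.0/9.9 = 6.2626; K_W = (4C−1)/(4C−4)+0.615/C = 1.2407; K_s = 1+0.5/C = 1.0798
F_a = (F_max−F_min)/2 = 475.5 N; F_m = (F_max+F_min)/2 = 1054.5 N
τ_a = K_W·8F_aD/(πd³) = 1.2407 × 77.371 = 95.995 MPa
τ_m = K_s·8F_mD/(πd³) = 1.0798 × 171.58 = 185.28 MPa
Goodman: 1/n_f = τ_a/S_se + τ_m/S_su = 95.995/397 + 185.28/1000 = 0.24180 + 0.18528 = 0.42708
n_f = 1/0.42708 = 2.341

2.34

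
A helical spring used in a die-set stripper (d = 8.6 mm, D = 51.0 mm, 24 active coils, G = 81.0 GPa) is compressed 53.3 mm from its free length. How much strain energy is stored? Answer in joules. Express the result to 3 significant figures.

24.7 J

k = Gd⁴/(8D³N_a) = (81.0×10³)(8.6⁴)/(8·51.0³·24) = 17.397 N/mm
U = ½kδ² = 0.5 × 17.397 × 53.3² = 24711 N·mm = 24.711 J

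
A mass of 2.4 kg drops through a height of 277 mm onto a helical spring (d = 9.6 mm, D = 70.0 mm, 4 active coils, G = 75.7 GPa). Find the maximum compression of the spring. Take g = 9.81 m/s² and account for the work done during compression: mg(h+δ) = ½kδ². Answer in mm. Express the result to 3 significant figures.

k = Gd⁴/(8D³N_a) = (75.7×10³)(9.6⁴)/(8·70.0³·4) = 58.578 N/mm
W = mg = 2.4 × 9.81 = 23.544 N
½kδ² − Wδ − Wh = 0 → δ = (W + √(W² + 2kWh))/k
δ = (23.544 + √(554.32 + 764059))/58.578 = (23.544 + 874.42)/58.578 = 15.329 mm

15.3 mm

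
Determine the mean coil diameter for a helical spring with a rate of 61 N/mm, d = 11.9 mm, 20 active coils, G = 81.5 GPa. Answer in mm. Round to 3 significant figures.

55.1 mm

D = (Gd⁴/(8N_a·k))^(1/3) = (81.5×10³·11.9⁴/(8·20·61))^(1/3)
  = (167454)^(1/3) = 55.1186 mm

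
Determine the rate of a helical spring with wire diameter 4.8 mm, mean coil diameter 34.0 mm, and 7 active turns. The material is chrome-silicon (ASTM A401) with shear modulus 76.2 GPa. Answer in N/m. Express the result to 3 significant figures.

18400 N/m

k = Gd⁴/(8D³N_a) = (76.2×10³ × 4.8⁴) / (8 × 34.0³ × 7)
  = 4.04501e+07 / 2.20102e+06 = 18.378 N/mm = 18378 N/m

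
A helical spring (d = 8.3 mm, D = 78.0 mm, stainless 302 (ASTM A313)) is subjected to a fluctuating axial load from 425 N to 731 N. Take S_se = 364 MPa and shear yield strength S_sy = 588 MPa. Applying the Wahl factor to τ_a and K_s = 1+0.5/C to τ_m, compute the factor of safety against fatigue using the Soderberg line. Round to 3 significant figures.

C = D/d = 78.0/8.3 = 9.3976; K_W = (4C−1)/(4C−4)+0.615/C = 1.1548; K_s = 1+0.5/C = 1.0532
F_a = (F_max−F_min)/2 = 153 N; F_m = (F_max+F_min)/2 = 578 N
τ_a = K_W·8F_aD/(πd³) = 1.1548 × 53.149 = 61.374 MPa
τ_m = K_s·8F_mD/(πd³) = 1.0532 × 200.78 = 211.47 MPa
Soderberg: 1/n_f = τ_a/S_se + τ_m/S_sy = 61.374/364 + 211.47/588 = 0.16861 + 0.35964 = 0.52825
n_f = 1/0.52825 = 1.893

1.89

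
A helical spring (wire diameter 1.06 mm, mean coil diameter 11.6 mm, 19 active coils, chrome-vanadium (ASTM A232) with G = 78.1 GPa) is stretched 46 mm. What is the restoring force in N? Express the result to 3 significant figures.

19.1 N

k = Gd⁴/(8D³N_a) = (78.1×10³)(1.06⁴)/(8·11.6³·19) = 0.41558 N/mm
F = k·δ = 0.41558 × 46 = 19.117 N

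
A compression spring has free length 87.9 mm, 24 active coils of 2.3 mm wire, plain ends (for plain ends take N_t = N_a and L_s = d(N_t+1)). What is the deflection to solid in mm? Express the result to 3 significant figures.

N_t = 24; L_s = 2.3·25 = 57.5 mm
δ_solid = L₀ − L_s = 87.9 − 57.5 = 30.4 mm

30.4 mm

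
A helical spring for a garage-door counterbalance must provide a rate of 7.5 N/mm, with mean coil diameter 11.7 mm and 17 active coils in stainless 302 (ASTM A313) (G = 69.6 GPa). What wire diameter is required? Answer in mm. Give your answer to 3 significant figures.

2.20 mm

d = (8D³N_a·k / G)^(1/4) = (8·11.7³·17·7.5 / (69.6×10³))^0.25
  = (23.472)^0.25 = 2.2011 mm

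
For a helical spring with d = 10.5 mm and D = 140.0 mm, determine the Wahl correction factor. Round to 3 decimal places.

C = D/d = 140.0/10.5 = 13.3333
K_W = (4C−1)/(4C−4) + 0.615/C = 52.333/49.333 + 0.0461 = 1.1069

1.107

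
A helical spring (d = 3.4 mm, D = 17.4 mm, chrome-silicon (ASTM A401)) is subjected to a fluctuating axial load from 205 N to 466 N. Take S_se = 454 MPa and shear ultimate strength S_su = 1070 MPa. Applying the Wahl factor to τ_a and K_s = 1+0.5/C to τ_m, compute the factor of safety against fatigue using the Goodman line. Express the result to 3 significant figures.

1.23

C = D/d = 17.4/3.4 = 5.1176; K_W = (4C−1)/(4C−4)+0.615/C = 1.3023; K_s = 1+0.5/C = 1.0977
F_a = (F_max−F_min)/2 = 130.5 N; F_m = (F_max+F_min)/2 = 335.5 N
τ_a = K_W·8F_aD/(πd³) = 1.3023 × 147.12 = 191.59 MPa
τ_m = K_s·8F_mD/(πd³) = 1.0977 × 378.22 = 415.17 MPa
Goodman: 1/n_f = τ_a/S_se + τ_m/S_su = 191.59/454 + 415.17/1070 = 0.42201 + 0.38801 = 0.81002
n_f = 1/0.81002 = 1.235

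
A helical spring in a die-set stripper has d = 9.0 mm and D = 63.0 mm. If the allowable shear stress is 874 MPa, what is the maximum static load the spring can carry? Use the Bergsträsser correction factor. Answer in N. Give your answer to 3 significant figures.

3310 N

C = D/d = 63.0/9.0 = 7.0000
K_B = (4C+2)/(4C−3) = 30.000/25.000 = 1.2000
τ_max = K·8FD/(πd³) → F_max = τ_allow·πd³/(8DK)
F_max = 874·π·9.0³/(8·63.0·1.2000) = 2.0017e+06/604.8 = 3309.6 N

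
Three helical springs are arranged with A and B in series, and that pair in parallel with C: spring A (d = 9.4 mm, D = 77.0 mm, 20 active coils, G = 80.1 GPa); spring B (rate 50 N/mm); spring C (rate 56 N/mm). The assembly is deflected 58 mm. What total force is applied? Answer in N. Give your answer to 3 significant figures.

3670 N

k_A = Gd⁴/(8D³N_a) = (80.1×10³)(9.4⁴)/(8·77.0³·20) = 8.5615 N/mm
Springs A,B series: k_AB = 1/(1/8.5615+1/50) = 7.3099 N/mm; parallel with C: k_eq = 7.3099+56 = 63.31 N/mm
F = k_eq·δ = 63.31·58 = 3672 N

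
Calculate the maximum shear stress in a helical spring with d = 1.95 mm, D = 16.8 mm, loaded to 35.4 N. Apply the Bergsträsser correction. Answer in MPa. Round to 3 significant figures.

Spring index C = D/d = 16.8/1.95 = 8.6154
K_B = (4C+2)/(4C−3) = 36.462/31.462 = 1.1589
τ₀ = 8FD/(πd³) = 8·35.4·16.8/(π·1.95³) = 4757.76/23.295 = 204.24 MPa
τ_max = K·τ₀ = 1.1589 × 204.24 = 236.7 MPa

237 MPa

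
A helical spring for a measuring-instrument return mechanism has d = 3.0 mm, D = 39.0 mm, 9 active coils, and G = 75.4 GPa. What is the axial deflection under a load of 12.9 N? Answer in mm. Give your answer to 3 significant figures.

k = Gd⁴/(8D³N_a) = (75.4×10³)(3.0⁴)/(8·39.0³·9) = 1.43 N/mm
δ = F/k = 12.9 / 1.43 = 9.0211 mm

9.02 mm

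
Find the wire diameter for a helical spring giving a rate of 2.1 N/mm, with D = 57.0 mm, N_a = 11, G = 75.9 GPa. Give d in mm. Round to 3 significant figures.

d = (8D³N_a·k / G)^(1/4) = (8·57.0³·11·2.1 / (75.9×10³))^0.25
  = (450.9)^0.25 = 4.6081 mm

4.61 mm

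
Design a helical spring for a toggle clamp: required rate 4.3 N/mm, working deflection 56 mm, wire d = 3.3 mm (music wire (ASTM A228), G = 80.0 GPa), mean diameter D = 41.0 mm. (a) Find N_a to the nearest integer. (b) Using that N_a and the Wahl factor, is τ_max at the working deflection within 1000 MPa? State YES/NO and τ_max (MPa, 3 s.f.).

N_a = Gd⁴/(8D³k) = (80.0×10³)(3.3⁴)/(8·41.0³·4.3) = 4.002 → N_a = 4
Actual rate k = Gd⁴/(8D³·4) = 4.3017 N/mm
Working load F = kδ = 4.3017·56 = 240.9 N
C = 41.0/3.3 = 12.4242; K_W = (4C−1)/(4C−4)+0.615/C = 1.1151
τ_max = K_W·8FD/(πd³) = 1.1151·699.87 = 780.45 MPa
τ_max ≤ 1000 MPa → acceptable

(a) 4 coils; (b) YES, τ_max = 780 MPa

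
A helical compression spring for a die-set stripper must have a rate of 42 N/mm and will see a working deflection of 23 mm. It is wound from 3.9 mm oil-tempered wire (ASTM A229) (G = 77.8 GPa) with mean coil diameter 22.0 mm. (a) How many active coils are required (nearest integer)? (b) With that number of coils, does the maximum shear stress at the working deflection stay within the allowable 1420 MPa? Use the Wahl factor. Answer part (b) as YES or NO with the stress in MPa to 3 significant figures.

(a) 5 coils; (b) YES, τ_max = 1170 MPa

N_a = Gd⁴/(8D³k) = (77.8×10³)(3.9⁴)/(8·22.0³·42) = 5.031 → N_a = 5
Actual rate k = Gd⁴/(8D³·5) = 42.258 N/mm
Working load F = kδ = 42.258·23 = 971.94 N
C = 22.0/3.9 = 5.6410; K_W = (4C−1)/(4C−4)+0.615/C = 1.2706
τ_max = K_W·8FD/(πd³) = 1.2706·917.92 = 1166.3 MPa
τ_max ≤ 1420 MPa → acceptable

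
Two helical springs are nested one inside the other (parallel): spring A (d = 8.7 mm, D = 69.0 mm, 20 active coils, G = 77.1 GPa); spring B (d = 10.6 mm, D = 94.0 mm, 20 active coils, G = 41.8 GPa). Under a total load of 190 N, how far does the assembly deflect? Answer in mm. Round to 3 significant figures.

15.4 mm

k_A = Gd⁴/(8D³N_a) = (77.1×10³)(8.7⁴)/(8·69.0³·20) = 8.4036 N/mm
k_B = Gd⁴/(8D³N_a) = (41.8×10³)(10.6⁴)/(8·94.0³·20) = 3.971 N/mm
Parallel: k_eq = 8.4036 + 3.971 = 12.375 N/mm
δ = F/k_eq = 190/12.375 = 15.354 mm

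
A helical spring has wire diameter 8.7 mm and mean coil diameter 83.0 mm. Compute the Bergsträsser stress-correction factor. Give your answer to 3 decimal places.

1.142

C = D/d = 83.0/8.7 = 9.5402
K_B = (4C+2)/(4C−3) = 40.161/35.161 = 1.1422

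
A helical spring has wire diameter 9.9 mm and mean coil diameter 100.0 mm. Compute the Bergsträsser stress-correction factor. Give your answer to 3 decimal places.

C = D/d = 100.0/9.9 = 10.1010
K_B = (4C+2)/(4C−3) = 42.404/37.404 = 1.1337

1.134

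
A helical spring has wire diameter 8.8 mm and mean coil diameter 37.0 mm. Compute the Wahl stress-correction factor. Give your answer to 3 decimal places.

C = D/d = 37.0/8.8 = 4.2045
K_W = (4C−1)/(4C−4) + 0.615/C = 15.818/12.818 + 0.1463 = 1.3803

1.380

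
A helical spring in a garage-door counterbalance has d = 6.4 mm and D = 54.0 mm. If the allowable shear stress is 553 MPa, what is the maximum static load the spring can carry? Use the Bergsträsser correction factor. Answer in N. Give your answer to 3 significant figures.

C = D/d = 54.0/6.4 = 8.4375
K_B = (4C+2)/(4C−3) = 35.750/30.750 = 1.1626
τ_max = K·8FD/(πd³) → F_max = τ_allow·πd³/(8DK)
F_max = 553·π·6.4³/(8·54.0·1.1626) = 4.5542e+05/502.24 = 906.78 N

907 N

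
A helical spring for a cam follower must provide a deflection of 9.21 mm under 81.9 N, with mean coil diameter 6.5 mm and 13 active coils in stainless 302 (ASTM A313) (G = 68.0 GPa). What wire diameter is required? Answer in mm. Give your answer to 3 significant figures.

1.39 mm

Required rate k = F/δ = 81.9/9.21 = 8.8925 N/mm
d = (8D³N_a·k / G)^(1/4) = (8·6.5³·13·8.8925 / (68.0×10³))^0.25
  = (3.735)^0.25 = 1.3902 mm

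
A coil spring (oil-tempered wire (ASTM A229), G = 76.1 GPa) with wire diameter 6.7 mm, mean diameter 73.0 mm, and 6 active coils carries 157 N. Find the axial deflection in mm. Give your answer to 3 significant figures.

19.1 mm

k = Gd⁴/(8D³N_a) = (76.1×10³)(6.7⁴)/(8·73.0³·6) = 8.2125 N/mm
δ = F/k = 157 / 8.2125 = 19.117 mm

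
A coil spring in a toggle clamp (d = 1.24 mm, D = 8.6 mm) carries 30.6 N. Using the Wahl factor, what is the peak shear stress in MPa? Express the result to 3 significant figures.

Spring index C = D/d = 8.6/1.24 = 6.9355
K_W = (4C−1)/(4C−4) + 0.615/C = 26.742/23.742 + 0.0887 = 1.2150
τ₀ = 8FD/(πd³) = 8·30.6·8.6/(π·1.24³) = 2105.28/5.9898 = 351.48 MPa
τ_max = K·τ₀ = 1.2150 × 351.48 = 427.05 MPa

427 MPa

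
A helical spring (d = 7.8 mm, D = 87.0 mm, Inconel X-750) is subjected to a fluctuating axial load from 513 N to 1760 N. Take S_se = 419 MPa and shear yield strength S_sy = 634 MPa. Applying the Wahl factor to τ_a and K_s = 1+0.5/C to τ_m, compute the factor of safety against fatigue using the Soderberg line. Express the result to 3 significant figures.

0.603

C = D/d = 87.0/7.8 = 11.1538; K_W = (4C−1)/(4C−4)+0.615/C = 1.1290; K_s = 1+0.5/C = 1.0448
F_a = (F_max−F_min)/2 = 623.5 N; F_m = (F_max+F_min)/2 = 1136.5 N
τ_a = K_W·8F_aD/(πd³) = 1.1290 × 291.08 = 328.63 MPa
τ_m = K_s·8F_mD/(πd³) = 1.0448 × 530.57 = 554.36 MPa
Soderberg: 1/n_f = τ_a/S_se + τ_m/S_sy = 328.63/419 + 554.36/634 = 0.78432 + 0.87438 = 1.6587
n_f = 1/1.6587 = 0.6029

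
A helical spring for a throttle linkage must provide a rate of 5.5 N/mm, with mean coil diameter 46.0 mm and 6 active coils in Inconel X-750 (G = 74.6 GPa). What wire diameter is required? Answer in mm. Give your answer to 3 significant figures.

4.31 mm

d = (8D³N_a·k / G)^(1/4) = (8·46.0³·6·5.5 / (74.6×10³))^0.25
  = (344.46)^0.25 = 4.3081 mm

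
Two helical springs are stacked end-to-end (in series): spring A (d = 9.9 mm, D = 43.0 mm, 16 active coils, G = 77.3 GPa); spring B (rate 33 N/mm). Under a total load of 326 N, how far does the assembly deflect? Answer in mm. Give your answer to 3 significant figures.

k_A = Gd⁴/(8D³N_a) = (77.3×10³)(9.9⁴)/(8·43.0³·16) = 72.963 N/mm
Series: 1/k_eq = 1/72.963 + 1/33 = 0.044009; k_eq = 22.723 N/mm
δ = F/k_eq = 326/22.723 = 14.347 mm

14.3 mm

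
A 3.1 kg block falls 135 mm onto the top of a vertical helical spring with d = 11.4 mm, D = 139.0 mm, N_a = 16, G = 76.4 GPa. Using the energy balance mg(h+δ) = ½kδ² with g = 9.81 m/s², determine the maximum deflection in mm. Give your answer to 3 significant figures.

k = Gd⁴/(8D³N_a) = (76.4×10³)(11.4⁴)/(8·139.0³·16) = 3.7537 N/mm
W = mg = 3.1 × 9.81 = 30.411 N
½kδ² − Wδ − Wh = 0 → δ = (W + √(W² + 2kWh))/k
δ = (30.411 + √(924.83 + 30821.4))/3.7537 = (30.411 + 178.17)/3.7537 = 55.568 mm

55.6 mm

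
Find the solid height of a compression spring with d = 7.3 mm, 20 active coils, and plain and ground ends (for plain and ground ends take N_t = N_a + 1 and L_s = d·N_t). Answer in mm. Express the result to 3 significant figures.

153 mm

plain and ground ends: N_t = N_a + 1 = 20 + 1 = 21
L_s = d·N_t = 7.3 × 21 = 153.3 mm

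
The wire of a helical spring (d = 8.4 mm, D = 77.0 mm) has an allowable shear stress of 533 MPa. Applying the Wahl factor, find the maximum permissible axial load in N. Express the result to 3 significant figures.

1390 N

C = D/d = 77.0/8.4 = 9.1667
K_W = (4C−1)/(4C−4) + 0.615/C = 35.667/32.667 + 0.0671 = 1.1589
τ_max = K·8FD/(πd³) → F_max = τ_allow·πd³/(8DK)
F_max = 533·π·8.4³/(8·77.0·1.1589) = 9.9246e+05/713.9 = 1390.2 N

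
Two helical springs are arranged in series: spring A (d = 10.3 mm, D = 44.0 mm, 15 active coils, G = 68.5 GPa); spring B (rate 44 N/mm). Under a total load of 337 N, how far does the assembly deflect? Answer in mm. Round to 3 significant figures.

k_A = Gd⁴/(8D³N_a) = (68.5×10³)(10.3⁴)/(8·44.0³·15) = 75.422 N/mm
Series: 1/k_eq = 1/75.422 + 1/44 = 0.035986; k_eq = 27.789 N/mm
δ = F/k_eq = 337/27.789 = 12.127 mm

12.1 mm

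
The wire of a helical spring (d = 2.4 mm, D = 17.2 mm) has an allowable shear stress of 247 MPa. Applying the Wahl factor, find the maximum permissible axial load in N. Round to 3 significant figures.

64.6 N

C = D/d = 17.2/2.4 = 7.1667
K_W = (4C−1)/(4C−4) + 0.615/C = 27.667/24.667 + 0.0858 = 1.2074
τ_max = K·8FD/(πd³) → F_max = τ_allow·πd³/(8DK)
F_max = 247·π·2.4³/(8·17.2·1.2074) = 10727/166.14 = 64.565 N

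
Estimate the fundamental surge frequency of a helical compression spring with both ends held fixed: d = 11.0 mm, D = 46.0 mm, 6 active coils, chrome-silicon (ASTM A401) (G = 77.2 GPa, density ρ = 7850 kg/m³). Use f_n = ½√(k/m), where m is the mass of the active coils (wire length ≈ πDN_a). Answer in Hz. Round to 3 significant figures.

k = Gd⁴/(8D³N_a) = (77.2×10³)(11.0⁴)/(8·46.0³·6) = 241.92 N/mm = 2.4192e+05 N/m
Wire length L = πDN_a = π·46.0·6 = 867.08 mm
m = ρ·(πd²/4)·L = 7850 × 95.033×10⁻⁶ m² × 0.86708 m = 0.64685 kg
f_n = ½√(k/m) = 0.5·√(2.4192e+05/0.64685) = 0.5·√(3.74e+05) = 305.78 Hz

306 Hz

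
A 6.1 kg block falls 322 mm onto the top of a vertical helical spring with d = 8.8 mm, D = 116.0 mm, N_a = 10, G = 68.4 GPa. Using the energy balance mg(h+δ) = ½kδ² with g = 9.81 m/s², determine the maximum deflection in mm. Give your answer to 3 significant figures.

k = Gd⁴/(8D³N_a) = (68.4×10³)(8.8⁴)/(8·116.0³·10) = 3.2849 N/mm
W = mg = 6.1 × 9.81 = 59.841 N
½kδ² − Wδ − Wh = 0 → δ = (W + √(W² + 2kWh))/k
δ = (59.841 + √(3580.9 + 126592))/3.2849 = (59.841 + 360.8)/3.2849 = 128.05 mm

128 mm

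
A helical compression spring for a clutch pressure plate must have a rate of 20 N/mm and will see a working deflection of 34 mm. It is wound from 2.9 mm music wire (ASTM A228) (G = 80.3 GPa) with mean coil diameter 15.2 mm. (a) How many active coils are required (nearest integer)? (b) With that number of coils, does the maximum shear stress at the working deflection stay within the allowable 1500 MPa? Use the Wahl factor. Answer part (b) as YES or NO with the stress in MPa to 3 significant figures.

(a) 10 coils; (b) YES, τ_max = 1410 MPa

N_a = Gd⁴/(8D³k) = (80.3×10³)(2.9⁴)/(8·15.2³·20) = 10.11 → N_a = 10
Actual rate k = Gd⁴/(8D³·10) = 20.216 N/mm
Working load F = kδ = 20.216·34 = 687.33 N
C = 15.2/2.9 = 5.2414; K_W = (4C−1)/(4C−4)+0.615/C = 1.2942
τ_max = K_W·8FD/(πd³) = 1.2942·1090.8 = 1411.7 MPa
τ_max ≤ 1500 MPa → acceptable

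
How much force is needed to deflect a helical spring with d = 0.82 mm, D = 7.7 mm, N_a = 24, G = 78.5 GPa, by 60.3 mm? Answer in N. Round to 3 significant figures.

k = Gd⁴/(8D³N_a) = (78.5×10³)(0.82⁴)/(8·7.7³·24) = 0.4049 N/mm
F = k·δ = 0.4049 × 60.3 = 24.416 N

24.4 N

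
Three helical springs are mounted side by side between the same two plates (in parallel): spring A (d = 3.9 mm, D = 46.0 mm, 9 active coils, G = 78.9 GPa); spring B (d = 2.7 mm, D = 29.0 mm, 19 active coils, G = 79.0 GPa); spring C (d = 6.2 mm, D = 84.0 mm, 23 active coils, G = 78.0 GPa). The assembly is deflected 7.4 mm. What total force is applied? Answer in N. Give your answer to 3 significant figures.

35.5 N

k_A = Gd⁴/(8D³N_a) = (78.9×10³)(3.9⁴)/(8·46.0³·9) = 2.6045 N/mm
k_B = Gd⁴/(8D³N_a) = (79.0×10³)(2.7⁴)/(8·29.0³·19) = 1.1325 N/mm
k_C = Gd⁴/(8D³N_a) = (78.0×10³)(6.2⁴)/(8·84.0³·23) = 1.0568 N/mm
Parallel: k_eq = 2.6045 + 1.1325 + 1.0568 = 4.7939 N/mm
F = k_eq·δ = 4.7939·7.4 = 35.475 N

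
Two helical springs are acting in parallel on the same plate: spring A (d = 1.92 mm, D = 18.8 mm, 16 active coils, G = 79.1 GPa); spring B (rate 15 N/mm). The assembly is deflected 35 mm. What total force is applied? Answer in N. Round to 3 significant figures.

569 N

k_A = Gd⁴/(8D³N_a) = (79.1×10³)(1.92⁴)/(8·18.8³·16) = 1.2639 N/mm
Parallel: k_eq = 1.2639 + 15 = 16.264 N/mm
F = k_eq·δ = 16.264·35 = 569.23 N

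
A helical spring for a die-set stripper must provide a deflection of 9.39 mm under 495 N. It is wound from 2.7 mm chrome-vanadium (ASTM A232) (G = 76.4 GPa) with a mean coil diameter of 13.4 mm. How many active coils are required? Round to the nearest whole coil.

4

Required rate k = F/δ = 495/9.39 = 52.716 N/mm
N_a = Gd⁴/(8D³k) = (76.4×10³ × 2.7⁴)/(8 × 13.4³ × 52.716)
    = 4.06021e+06 / 1.01471e+06 = 4.001 → 4 coils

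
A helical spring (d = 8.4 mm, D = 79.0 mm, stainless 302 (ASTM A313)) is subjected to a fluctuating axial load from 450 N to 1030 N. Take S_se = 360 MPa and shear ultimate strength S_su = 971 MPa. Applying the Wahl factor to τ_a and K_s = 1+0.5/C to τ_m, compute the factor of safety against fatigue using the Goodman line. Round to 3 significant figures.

C = D/d = 79.0/8.4 = 9.4048; K_W = (4C−1)/(4C−4)+0.615/C = 1.1546; K_s = 1+0.5/C = 1.0532
F_a = (F_max−F_min)/2 = 290 N; F_m = (F_max+F_min)/2 = 740 N
τ_a = K_W·8F_aD/(πd³) = 1.1546 × 98.43 = 113.65 MPa
τ_m = K_s·8F_mD/(πd³) = 1.0532 × 251.17 = 264.52 MPa
Goodman: 1/n_f = τ_a/S_se + τ_m/S_su = 113.65/360 + 264.52/971 = 0.31569 + 0.27242 = 0.58811
n_f = 1/0.58811 = 1.7

1.70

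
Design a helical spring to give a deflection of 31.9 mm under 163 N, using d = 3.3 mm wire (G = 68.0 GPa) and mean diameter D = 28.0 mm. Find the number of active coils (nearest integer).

Required rate k = F/δ = 163/31.9 = 5.1097 N/mm
N_a = Gd⁴/(8D³k) = (68.0×10³ × 3.3⁴)/(8 × 28.0³ × 5.1097)
    = 8.06426e+06 / 897348 = 8.987 → 9 coils

9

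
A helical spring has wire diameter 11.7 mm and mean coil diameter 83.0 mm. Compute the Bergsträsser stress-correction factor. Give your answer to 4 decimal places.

1.1970

C = D/d = 83.0/11.7 = 7.0940
K_B = (4C+2)/(4C−3) = 30.376/25.376 = 1.1970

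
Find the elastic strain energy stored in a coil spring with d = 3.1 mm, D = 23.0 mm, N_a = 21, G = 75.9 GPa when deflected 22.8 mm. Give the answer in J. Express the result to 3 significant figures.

k = Gd⁴/(8D³N_a) = (75.9×10³)(3.1⁴)/(8·23.0³·21) = 3.4292 N/mm
U = ½kδ² = 0.5 × 3.4292 × 22.8² = 891.32 N·mm = 0.89132 J

0.891 J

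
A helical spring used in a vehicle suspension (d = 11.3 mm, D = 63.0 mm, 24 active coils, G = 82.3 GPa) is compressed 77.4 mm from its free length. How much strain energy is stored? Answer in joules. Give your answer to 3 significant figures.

k = Gd⁴/(8D³N_a) = (82.3×10³)(11.3⁴)/(8·63.0³·24) = 27.951 N/mm
U = ½kδ² = 0.5 × 27.951 × 77.4² = 83723 N·mm = 83.723 J

83.7 J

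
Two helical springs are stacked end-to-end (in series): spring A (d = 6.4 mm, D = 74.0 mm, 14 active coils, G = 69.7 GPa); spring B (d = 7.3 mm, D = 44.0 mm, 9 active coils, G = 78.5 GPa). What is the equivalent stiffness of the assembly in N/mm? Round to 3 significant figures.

k_A = Gd⁴/(8D³N_a) = (69.7×10³)(6.4⁴)/(8·74.0³·14) = 2.5766 N/mm
k_B = Gd⁴/(8D³N_a) = (78.5×10³)(7.3⁴)/(8·44.0³·9) = 36.347 N/mm
Series: 1/k_eq = 1/2.5766 + 1/36.347 = 0.41563; k_eq = 2.406 N/mm

2.41 N/mm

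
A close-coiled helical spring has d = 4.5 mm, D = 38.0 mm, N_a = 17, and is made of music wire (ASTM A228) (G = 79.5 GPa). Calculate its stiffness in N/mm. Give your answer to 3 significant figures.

k = Gd⁴/(8D³N_a) = (79.5×10³ × 4.5⁴) / (8 × 38.0³ × 17)
  = 3.26e+07 / 7.46259e+06 = 4.3685 N/mm

4.37 N/mm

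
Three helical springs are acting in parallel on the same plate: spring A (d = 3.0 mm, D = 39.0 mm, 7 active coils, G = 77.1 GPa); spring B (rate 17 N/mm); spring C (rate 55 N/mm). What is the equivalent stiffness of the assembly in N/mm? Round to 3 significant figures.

k_A = Gd⁴/(8D³N_a) = (77.1×10³)(3.0⁴)/(8·39.0³·7) = 1.88 N/mm
Parallel: k_eq = 1.88 + 17 + 55 = 73.88 N/mm

73.9 N/mm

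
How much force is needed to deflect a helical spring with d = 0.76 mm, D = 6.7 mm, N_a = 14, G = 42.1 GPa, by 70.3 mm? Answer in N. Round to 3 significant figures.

29.3 N

k = Gd⁴/(8D³N_a) = (42.1×10³)(0.76⁴)/(8·6.7³·14) = 0.41696 N/mm
F = k·δ = 0.41696 × 70.3 = 29.312 N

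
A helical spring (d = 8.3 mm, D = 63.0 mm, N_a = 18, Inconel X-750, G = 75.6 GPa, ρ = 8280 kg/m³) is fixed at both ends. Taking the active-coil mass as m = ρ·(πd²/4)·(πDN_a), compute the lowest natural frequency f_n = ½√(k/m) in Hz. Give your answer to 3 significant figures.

k = Gd⁴/(8D³N_a) = (75.6×10³)(8.3⁴)/(8·63.0³·18) = 9.9644 N/mm = 9964.4 N/m
Wire length L = πDN_a = π·63.0·18 = 3562.6 mm
m = ρ·(πd²/4)·L = 8280 × 54.106×10⁻⁶ m² × 3.5626 m = 1.596 kg
f_n = ½√(k/m) = 0.5·√(9964.4/1.596) = 0.5·√(6243.2) = 39.507 Hz

39.5 Hz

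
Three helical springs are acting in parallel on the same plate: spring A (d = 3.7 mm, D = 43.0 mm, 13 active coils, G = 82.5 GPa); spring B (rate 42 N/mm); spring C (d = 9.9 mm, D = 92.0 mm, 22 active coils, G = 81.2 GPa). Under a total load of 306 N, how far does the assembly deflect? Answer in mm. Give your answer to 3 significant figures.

k_A = Gd⁴/(8D³N_a) = (82.5×10³)(3.7⁴)/(8·43.0³·13) = 1.8699 N/mm
k_C = Gd⁴/(8D³N_a) = (81.2×10³)(9.9⁴)/(8·92.0³·22) = 5.6914 N/mm
Parallel: k_eq = 1.8699 + 42 + 5.6914 = 49.561 N/mm
δ = F/k_eq = 306/49.561 = 6.1742 mm

6.17 mm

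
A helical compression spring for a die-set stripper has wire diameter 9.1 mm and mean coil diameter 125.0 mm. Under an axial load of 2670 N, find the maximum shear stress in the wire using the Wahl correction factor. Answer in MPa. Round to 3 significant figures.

Spring index C = D/d = 125.0/9.1 = 13.7363
K_W = (4C−1)/(4C−4) + 0.615/C = 53.945/50.945 + 0.0448 = 1.1037
τ₀ = 8FD/(πd³) = 8·2670·125.0/(π·9.1³) = 2.67e+06/2367.4 = 1127.8 MPa
τ_max = K·τ₀ = 1.1037 × 1127.8 = 1244.7 MPa

1240 MPa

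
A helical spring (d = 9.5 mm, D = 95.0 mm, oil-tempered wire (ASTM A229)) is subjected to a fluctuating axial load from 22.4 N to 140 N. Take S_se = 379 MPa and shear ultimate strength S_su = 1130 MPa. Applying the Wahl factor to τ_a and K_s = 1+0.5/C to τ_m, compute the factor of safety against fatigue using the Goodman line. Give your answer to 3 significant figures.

14.0

C = D/d = 95.0/9.5 = 10.0000; K_W = (4C−1)/(4C−4)+0.615/C = 1.1448; K_s = 1+0.5/C = 1.0500
F_a = (F_max−F_min)/2 = 58.8 N; F_m = (F_max+F_min)/2 = 81.2 N
τ_a = K_W·8F_aD/(πd³) = 1.1448 × 16.591 = 18.994 MPa
τ_m = K_s·8F_mD/(πd³) = 1.0500 × 22.911 = 24.057 MPa
Goodman: 1/n_f = τ_a/S_se + τ_m/S_su = 18.994/379 + 24.057/1130 = 0.05012 + 0.02129 = 0.071405
n_f = 1/0.071405 = 14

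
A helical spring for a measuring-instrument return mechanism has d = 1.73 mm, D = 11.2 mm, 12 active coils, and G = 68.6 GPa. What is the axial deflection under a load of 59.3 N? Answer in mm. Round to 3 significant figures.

k = Gd⁴/(8D³N_a) = (68.6×10³)(1.73⁴)/(8·11.2³·12) = 4.556 N/mm
δ = F/k = 59.3 / 4.556 = 13.016 mm

13.0 mm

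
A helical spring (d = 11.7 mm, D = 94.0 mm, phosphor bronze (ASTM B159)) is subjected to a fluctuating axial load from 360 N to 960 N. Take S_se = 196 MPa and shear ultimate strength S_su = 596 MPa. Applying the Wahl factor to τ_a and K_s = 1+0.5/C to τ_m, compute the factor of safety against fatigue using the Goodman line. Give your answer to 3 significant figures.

2.24

C = D/d = 94.0/11.7 = 8.0342; K_W = (4C−1)/(4C−4)+0.615/C = 1.1832; K_s = 1+0.5/C = 1.0622
F_a = (F_max−F_min)/2 = 300 N; F_m = (F_max+F_min)/2 = 660 N
τ_a = K_W·8F_aD/(πd³) = 1.1832 × 44.836 = 53.049 MPa
τ_m = K_s·8F_mD/(πd³) = 1.0622 × 98.64 = 104.78 MPa
Goodman: 1/n_f = τ_a/S_se + τ_m/S_su = 53.049/196 + 104.78/596 = 0.27066 + 0.17580 = 0.44646
n_f = 1/0.44646 = 2.24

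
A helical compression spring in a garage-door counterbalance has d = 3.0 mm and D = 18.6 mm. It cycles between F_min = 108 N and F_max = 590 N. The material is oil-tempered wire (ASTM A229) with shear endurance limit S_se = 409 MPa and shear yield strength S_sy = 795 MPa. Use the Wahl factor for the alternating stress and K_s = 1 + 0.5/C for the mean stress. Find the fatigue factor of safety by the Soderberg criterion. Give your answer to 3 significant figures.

0.472

C = D/d = 18.6/3.0 = 6.2000; K_W = (4C−1)/(4C−4)+0.615/C = 1.2434; K_s = 1+0.5/C = 1.0806
F_a = (F_max−F_min)/2 = 241 N; F_m = (F_max+F_min)/2 = 349 N
τ_a = K_W·8F_aD/(πd³) = 1.2434 × 422.77 = 525.69 MPa
τ_m = K_s·8F_mD/(πd³) = 1.0806 × 612.23 = 661.6 MPa
Soderberg: 1/n_f = τ_a/S_se + τ_m/S_sy = 525.69/409 + 661.6/795 = 1.28529 + 0.83221 = 2.1175
n_f = 1/2.1175 = 0.4723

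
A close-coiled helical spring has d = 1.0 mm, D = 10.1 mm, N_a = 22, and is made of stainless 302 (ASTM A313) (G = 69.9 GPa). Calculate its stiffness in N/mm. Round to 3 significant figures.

0.385 N/mm

k = Gd⁴/(8D³N_a) = (69.9×10³ × 1.0⁴) / (8 × 10.1³ × 22)
  = 69900 / 181333 = 0.38548 N/mm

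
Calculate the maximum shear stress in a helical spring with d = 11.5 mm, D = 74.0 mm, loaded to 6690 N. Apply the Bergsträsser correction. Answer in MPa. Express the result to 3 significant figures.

1010 MPa

Spring index C = D/d = 74.0/11.5 = 6.4348
K_B = (4C+2)/(4C−3) = 27.739/22.739 = 1.2199
τ₀ = 8FD/(πd³) = 8·6690·74.0/(π·11.5³) = 3.96048e+06/4778 = 828.9 MPa
τ_max = K·τ₀ = 1.2199 × 828.9 = 1011.2 MPa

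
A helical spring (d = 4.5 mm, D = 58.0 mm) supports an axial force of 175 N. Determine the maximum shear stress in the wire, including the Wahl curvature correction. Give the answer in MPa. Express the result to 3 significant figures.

Spring index C = D/d = 58.0/4.5 = 12.8889
K_W = (4C−1)/(4C−4) + 0.615/C = 50.556/47.556 + 0.0477 = 1.1108
τ₀ = 8FD/(πd³) = 8·175·58.0/(π·4.5³) = 81200/286.28 = 283.64 MPa
τ_max = K·τ₀ = 1.1108 × 283.64 = 315.07 MPa

315 MPa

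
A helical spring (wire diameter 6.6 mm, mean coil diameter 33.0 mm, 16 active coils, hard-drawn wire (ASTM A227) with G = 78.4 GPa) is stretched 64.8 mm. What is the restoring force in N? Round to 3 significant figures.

2100 N

k = Gd⁴/(8D³N_a) = (78.4×10³)(6.6⁴)/(8·33.0³·16) = 32.34 N/mm
F = k·δ = 32.34 × 64.8 = 2095.6 N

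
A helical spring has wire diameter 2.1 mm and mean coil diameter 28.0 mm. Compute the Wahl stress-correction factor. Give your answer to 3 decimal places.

1.107

C = D/d = 28.0/2.1 = 13.3333
K_W = (4C−1)/(4C−4) + 0.615/C = 52.333/49.333 + 0.0461 = 1.1069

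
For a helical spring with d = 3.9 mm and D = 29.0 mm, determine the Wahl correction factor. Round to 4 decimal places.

C = D/d = 29.0/3.9 = 7.4359
K_W = (4C−1)/(4C−4) + 0.615/C = 28.744/25.744 + 0.0827 = 1.1992

1.1992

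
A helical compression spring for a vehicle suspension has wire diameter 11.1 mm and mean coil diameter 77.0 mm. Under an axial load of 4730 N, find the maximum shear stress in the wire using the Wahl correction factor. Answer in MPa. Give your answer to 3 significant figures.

824 MPa

Spring index C = D/d = 77.0/11.1 = 6.9369
K_W = (4C−1)/(4C−4) + 0.615/C = 26.748/23.748 + 0.0887 = 1.2150
τ₀ = 8FD/(πd³) = 8·4730·77.0/(π·11.1³) = 2.91368e+06/4296.5 = 678.15 MPa
τ_max = K·τ₀ = 1.2150 × 678.15 = 823.94 MPa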